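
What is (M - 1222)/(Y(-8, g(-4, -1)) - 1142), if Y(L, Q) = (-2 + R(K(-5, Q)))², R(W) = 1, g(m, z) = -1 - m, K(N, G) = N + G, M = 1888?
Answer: -666/1141 ≈ -0.58370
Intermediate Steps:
K(N, G) = G + N
Y(L, Q) = 1 (Y(L, Q) = (-2 + 1)² = (-1)² = 1)
(M - 1222)/(Y(-8, g(-4, -1)) - 1142) = (1888 - 1222)/(1 - 1142) = 666/(-1141) = 666*(-1/1141) = -666/1141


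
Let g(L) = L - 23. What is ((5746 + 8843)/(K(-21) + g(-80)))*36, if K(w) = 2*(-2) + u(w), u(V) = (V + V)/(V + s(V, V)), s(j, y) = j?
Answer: -262602/53 ≈ -4954.8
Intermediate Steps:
g(L) = -23 + L
u(V) = 1 (u(V) = (V + V)/(V + V) = (2*V)/((2*V)) = (2*V)*(1/(2*V)) = 1)
K(w) = -3 (K(w) = 2*(-2) + 1 = -4 + 1 = -3)
((5746 + 8843)/(K(-21) + g(-80)))*36 = ((5746 + 8843)/(-3 + (-23 - 80)))*36 = (14589/(-3 - 103))*36 = (14589/(-106))*36 = (14589*(-1/106))*36 = -14589/106*36 = -262602/53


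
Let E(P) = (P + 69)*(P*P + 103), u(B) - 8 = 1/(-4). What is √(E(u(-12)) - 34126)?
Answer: I*√1383101/8 ≈ 147.01*I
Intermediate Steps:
u(B) = 31/4 (u(B) = 8 + 1/(-4) = 8 + 1*(-¼) = 8 - ¼ = 31/4)
E(P) = (69 + P)*(103 + P²) (E(P) = (69 + P)*(P² + 103) = (69 + P)*(103 + P²))
√(E(u(-12)) - 34126) = √((7107 + (31/4)³ + 69*(31/4)² + 103*(31/4)) - 34126) = √((7107 + 29791/64 + 69*(961/16) + 3193/4) - 34126) = √((7107 + 29791/64 + 66309/16 + 3193/4) - 34126) = √(800963/64 - 34126) = √(-1383101/64) = I*√1383101/8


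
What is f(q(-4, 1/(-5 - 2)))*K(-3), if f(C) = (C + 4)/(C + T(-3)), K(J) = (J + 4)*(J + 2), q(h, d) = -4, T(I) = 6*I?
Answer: 0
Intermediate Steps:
K(J) = (2 + J)*(4 + J) (K(J) = (4 + J)*(2 + J) = (2 + J)*(4 + J))
f(C) = (4 + C)/(-18 + C) (f(C) = (C + 4)/(C + 6*(-3)) = (4 + C)/(C - 18) = (4 + C)/(-18 + C))
f(q(-4, 1/(-5 - 2)))*K(-3) = ((4 - 4)/(-18 - 4))*(8 + (-3)² + 6*(-3)) = (0/(-22))*(8 + 9 - 18) = -1/22*0*(-1) = 0*(-1) = 0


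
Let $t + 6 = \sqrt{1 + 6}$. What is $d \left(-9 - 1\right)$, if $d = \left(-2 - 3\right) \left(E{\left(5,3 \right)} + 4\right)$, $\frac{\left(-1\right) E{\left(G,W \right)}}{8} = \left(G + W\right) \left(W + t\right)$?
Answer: $9800 - 3200 \sqrt{7} \approx 1333.6$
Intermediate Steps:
$t = -6 + \sqrt{7}$ ($t = -6 + \sqrt{1 + 6} = -6 + \sqrt{7} \approx -3.3542$)
$E{\left(G,W \right)} = - 8 \left(G + W\right) \left(-6 + W + \sqrt{7}\right)$ ($E{\left(G,W \right)} = - 8 \left(G + W\right) \left(W - \left(6 - \sqrt{7}\right)\right) = - 8 \left(G + W\right) \left(-6 + W + \sqrt{7}\right)$)
$d = -980 + 320 \sqrt{7}$ ($d = \left(-2 - 3\right) \left(\left(- 8 \cdot 3^{2} - 40 \cdot 3 + 8 \cdot 5 \left(6 - \sqrt{7}\right) + 8 \cdot 3 \left(6 - \sqrt{7}\right)\right) + 4\right) = - 5 \left(\left(\left(-8\right) 9 - 120 + \left(240 - 40 \sqrt{7}\right) + \left(144 - 24 \sqrt{7}\right)\right) + 4\right) = - 5 \left(\left(-72 - 120 + \left(240 - 40 \sqrt{7}\right) + \left(144 - 24 \sqrt{7}\right)\right) + 4\right) = - 5 \left(\left(192 - 64 \sqrt{7}\right) + 4\right) = - 5 \left(196 - 64 \sqrt{7}\right) = -980 + 320 \sqrt{7} \approx -133.36$)
$d \left(-9 - 1\right) = \left(-980 + 320 \sqrt{7}\right) \left(-9 - 1\right) = \left(-980 + 320 \sqrt{7}\right) \left(-10\right) = 9800 - 3200 \sqrt{7}$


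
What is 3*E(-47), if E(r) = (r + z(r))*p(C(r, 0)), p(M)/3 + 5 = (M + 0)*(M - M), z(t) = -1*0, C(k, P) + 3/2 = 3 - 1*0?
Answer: 2115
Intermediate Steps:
C(k, P) = 3/2 (C(k, P) = -3/2 + (3 - 1*0) = -3/2 + (3 + 0) = -3/2 + 3 = 3/2)
z(t) = 0
p(M) = -15 (p(M) = -15 + 3*((M + 0)*(M - M)) = -15 + 3*(M*0) = -15 + 3*0 = -15 + 0 = -15)
E(r) = -15*r (E(r) = (r + 0)*(-15) = r*(-15) = -15*r)
3*E(-47) = 3*(-15*(-47)) = 3*705 = 2115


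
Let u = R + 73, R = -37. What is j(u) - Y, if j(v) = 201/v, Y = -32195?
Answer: 386407/12 ≈ 32201.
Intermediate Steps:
u = 36 (u = -37 + 73 = 36)
j(u) - Y = 201/36 - 1*(-32195) = 201*(1/36) + 32195 = 67/12 + 32195 = 386407/12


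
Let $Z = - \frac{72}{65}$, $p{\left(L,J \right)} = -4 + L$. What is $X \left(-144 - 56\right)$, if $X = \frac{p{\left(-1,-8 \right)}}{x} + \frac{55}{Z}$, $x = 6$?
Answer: $\frac{90875}{9} \approx 10097.0$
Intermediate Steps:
$Z = - \frac{72}{65}$ ($Z = \left(-72\right) \frac{1}{65} = - \frac{72}{65} \approx -1.1077$)
$X = - \frac{3635}{72}$ ($X = \frac{-4 - 1}{6} + \frac{55}{- \frac{72}{65}} = \left(-5\right) \frac{1}{6} + 55 \left(- \frac{65}{72}\right) = - \frac{5}{6} - \frac{3575}{72} = - \frac{3635}{72} \approx -50.486$)
$X \left(-144 - 56\right) = - \frac{3635 \left(-144 - 56\right)}{72} = \left(- \frac{3635}{72}\right) \left(-200\right) = \frac{90875}{9}$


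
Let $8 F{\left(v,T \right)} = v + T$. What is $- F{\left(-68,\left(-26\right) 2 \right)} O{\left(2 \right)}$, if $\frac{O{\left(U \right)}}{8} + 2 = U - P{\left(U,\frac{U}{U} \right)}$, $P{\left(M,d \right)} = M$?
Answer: $-240$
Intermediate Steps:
$O{\left(U \right)} = -16$ ($O{\left(U \right)} = -16 + 8 \left(U - U\right) = -16 + 8 \cdot 0 = -16 + 0 = -16$)
$F{\left(v,T \right)} = \frac{T}{8} + \frac{v}{8}$ ($F{\left(v,T \right)} = \frac{v + T}{8} = \frac{T + v}{8} = \frac{T}{8} + \frac{v}{8}$)
$- F{\left(-68,\left(-26\right) 2 \right)} O{\left(2 \right)} = - (\frac{\left(-26\right) 2}{8} + \frac{1}{8} \left(-68\right)) \left(-16\right) = - (\frac{1}{8} \left(-52\right) - \frac{17}{2}) \left(-16\right) = - (- \frac{13}{2} - \frac{17}{2}) \left(-16\right) = \left(-1\right) \left(-15\right) \left(-16\right) = 15 \left(-16\right) = -240$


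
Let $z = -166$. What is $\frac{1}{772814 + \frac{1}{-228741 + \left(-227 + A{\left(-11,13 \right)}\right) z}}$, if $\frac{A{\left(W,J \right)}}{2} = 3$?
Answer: $\frac{192055}{148422792769} \approx 1.294 \cdot 10^{-6}$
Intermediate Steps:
$A{\left(W,J \right)} = 6$ ($A{\left(W,J \right)} = 2 \cdot 3 = 6$)
$\frac{1}{772814 + \frac{1}{-228741 + \left(-227 + A{\left(-11,13 \right)}\right) z}} = \frac{1}{772814 + \frac{1}{-228741 + \left(-227 + 6\right) \left(-166\right)}} = \frac{1}{772814 + \frac{1}{-228741 - -36686}} = \frac{1}{772814 + \frac{1}{-228741 + 36686}} = \frac{1}{772814 + \frac{1}{-192055}} = \frac{1}{772814 - \frac{1}{192055}} = \frac{1}{\frac{148422792769}{192055}} = \frac{192055}{148422792769}$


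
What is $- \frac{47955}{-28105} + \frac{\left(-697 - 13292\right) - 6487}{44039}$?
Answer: $\frac{307282453}{247543219} \approx 1.2413$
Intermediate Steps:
$- \frac{47955}{-28105} + \frac{\left(-697 - 13292\right) - 6487}{44039} = \left(-47955\right) \left(- \frac{1}{28105}\right) + \left(-13989 - 6487\right) \frac{1}{44039} = \frac{9591}{5621} - \frac{20476}{44039} = \frac{307282453}{247543219}$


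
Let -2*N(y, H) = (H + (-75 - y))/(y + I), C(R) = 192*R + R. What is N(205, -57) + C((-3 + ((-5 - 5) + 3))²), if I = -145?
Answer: 2316337/120 ≈ 19303.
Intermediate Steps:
C(R) = 193*R
N(y, H) = -(-75 + H - y)/(2*(-145 + y)) (N(y, H) = -(H + (-75 - y))/(2*(y - 145)) = -(-75 + H - y)/(2*(-145 + y)))
N(205, -57) + C((-3 + ((-5 - 5) + 3))²) = (75 + 205 - 1*(-57))/(2*(-145 + 205)) + 193*(-3 + ((-5 - 5) + 3))² = (½)*(75 + 205 + 57)/60 + 193*(-3 + (-10 + 3))² = (½)*(1/60)*337 + 193*(-3 - 7)² = 337/120 + 193*(-10)² = 337/120 + 193*100 = 337/120 + 19300 = 2316337/120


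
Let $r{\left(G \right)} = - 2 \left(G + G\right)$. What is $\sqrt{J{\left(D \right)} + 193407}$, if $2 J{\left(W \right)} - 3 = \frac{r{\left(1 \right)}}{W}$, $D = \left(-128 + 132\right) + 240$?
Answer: $\frac{\sqrt{719672998}}{61} \approx 439.78$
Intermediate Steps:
$r{\left(G \right)} = - 4 G$ ($r{\left(G \right)} = - 2 \cdot 2 G = - 4 G$)
$D = 244$ ($D = 4 + 240 = 244$)
$J{\left(W \right)} = \frac{3}{2} - \frac{2}{W}$ ($J{\left(W \right)} = \frac{3}{2} + \frac{\left(-4\right) 1 \frac{1}{W}}{2} = \frac{3}{2} + \frac{\left(-4\right) \frac{1}{W}}{2} = \frac{3}{2} - \frac{2}{W}$)
$\sqrt{J{\left(D \right)} + 193407} = \sqrt{\left(\frac{3}{2} - \frac{2}{244}\right) + 193407} = \sqrt{\left(\frac{3}{2} - \frac{1}{122}\right) + 193407} = \sqrt{\frac{91}{61} + 193407} = \sqrt{\frac{11797918}{61}} = \frac{\sqrt{719672998}}{61}$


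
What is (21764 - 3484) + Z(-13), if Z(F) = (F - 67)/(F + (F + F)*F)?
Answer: 1188184/65 ≈ 18280.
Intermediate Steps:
Z(F) = (-67 + F)/(F + 2*F²) (Z(F) = (-67 + F)/(F + (2*F)*F) = (-67 + F)/(F + 2*F²))
(21764 - 3484) + Z(-13) = (21764 - 3484) + (-67 - 13)/((-13)*(1 + 2*(-13))) = 18280 - 1/13*(-80)/(1 - 26) = 18280 - 1/13*(-80)/(-25) = 18280 - 1/13*(-1/25)*(-80) = 18280 - 16/65 = 1188184/65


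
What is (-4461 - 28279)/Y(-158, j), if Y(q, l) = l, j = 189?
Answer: -32740/189 ≈ -173.23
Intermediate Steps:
(-4461 - 28279)/Y(-158, j) = (-4461 - 28279)/189 = -32740*1/189 = -32740/189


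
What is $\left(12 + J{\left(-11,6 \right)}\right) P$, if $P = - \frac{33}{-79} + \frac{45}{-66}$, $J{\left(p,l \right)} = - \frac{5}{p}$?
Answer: $- \frac{62883}{19118} \approx -3.2892$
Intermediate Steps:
$P = - \frac{459}{1738}$ ($P = \left(-33\right) \left(- \frac{1}{79}\right) + 45 \left(- \frac{1}{66}\right) = \frac{33}{79} - \frac{15}{22} = - \frac{459}{1738} \approx -0.2641$)
$\left(12 + J{\left(-11,6 \right)}\right) P = \left(12 - \frac{5}{-11}\right) \left(- \frac{459}{1738}\right) = \left(12 - - \frac{5}{11}\right) \left(- \frac{459}{1738}\right) = \left(12 + \frac{5}{11}\right) \left(- \frac{459}{1738}\right) = \frac{137}{11} \left(- \frac{459}{1738}\right) = - \frac{62883}{19118}$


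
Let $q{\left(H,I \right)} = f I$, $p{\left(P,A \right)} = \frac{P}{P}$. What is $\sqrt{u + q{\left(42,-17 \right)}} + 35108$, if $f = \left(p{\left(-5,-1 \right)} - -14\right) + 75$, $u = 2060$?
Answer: $35108 + \sqrt{530} \approx 35131.0$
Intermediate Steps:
$p{\left(P,A \right)} = 1$
$f = 90$ ($f = \left(1 - -14\right) + 75 = \left(1 + 14\right) + 75 = 15 + 75 = 90$)
$q{\left(H,I \right)} = 90 I$
$\sqrt{u + q{\left(42,-17 \right)}} + 35108 = \sqrt{2060 + 90 \left(-17\right)} + 35108 = \sqrt{2060 - 1530} + 35108 = \sqrt{530} + 35108 = 35108 + \sqrt{530}$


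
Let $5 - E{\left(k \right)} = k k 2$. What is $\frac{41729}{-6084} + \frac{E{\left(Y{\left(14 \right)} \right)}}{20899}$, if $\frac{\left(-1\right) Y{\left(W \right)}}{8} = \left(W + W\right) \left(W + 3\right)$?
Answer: $- \frac{177318577103}{127149516} \approx -1394.6$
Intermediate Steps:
$Y{\left(W \right)} = - 16 W \left(3 + W\right)$ ($Y{\left(W \right)} = - 8 \left(W + W\right) \left(W + 3\right) = - 8 \cdot 2 W \left(3 + W\right) = - 16 W \left(3 + W\right)$)
$E{\left(k \right)} = 5 - 2 k^{2}$ ($E{\left(k \right)} = 5 - k k 2 = 5 - k^{2} \cdot 2 = 5 - 2 k^{2}$)
$\frac{41729}{-6084} + \frac{E{\left(Y{\left(14 \right)} \right)}}{20899} = \frac{41729}{-6084} + \frac{5 - 2 \left(\left(-16\right) 14 \left(3 + 14\right)\right)^{2}}{20899} = 41729 \left(- \frac{1}{6084}\right) + \left(5 - 2 \left(\left(-16\right) 14 \cdot 17\right)^{2}\right) \frac{1}{20899} = - \frac{41729}{6084} + \left(5 - 2 \left(-3808\right)^{2}\right) \frac{1}{20899} = - \frac{41729}{6084} + \left(5 - 29001728\right) \frac{1}{20899} = - \frac{41729}{6084} - \frac{29001723}{20899} = - \frac{177318577103}{127149516}$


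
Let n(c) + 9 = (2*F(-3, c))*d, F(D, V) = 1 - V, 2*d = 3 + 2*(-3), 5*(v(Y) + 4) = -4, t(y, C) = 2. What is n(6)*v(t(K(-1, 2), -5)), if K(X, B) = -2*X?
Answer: -144/5 ≈ -28.800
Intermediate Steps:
v(Y) = -24/5 (v(Y) = -4 + (1/5)*(-4) = -4 - 4/5 = -24/5)
d = -3/2 (d = (3 + 2*(-3))/2 = (3 - 6)/2 = (1/2)*(-3) = -3/2 ≈ -1.5000)
n(c) = -12 + 3*c (n(c) = -9 + (2*(1 - c))*(-3/2) = -9 + (2 - 2*c)*(-3/2) = -9 + (-3 + 3*c) = -12 + 3*c)
n(6)*v(t(K(-1, 2), -5)) = (-12 + 3*6)*(-24/5) = (-12 + 18)*(-24/5) = 6*(-24/5) = -144/5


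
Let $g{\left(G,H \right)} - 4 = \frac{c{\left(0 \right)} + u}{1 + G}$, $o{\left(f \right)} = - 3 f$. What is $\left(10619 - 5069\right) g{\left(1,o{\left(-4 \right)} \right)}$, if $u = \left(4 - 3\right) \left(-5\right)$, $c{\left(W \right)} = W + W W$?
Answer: $8325$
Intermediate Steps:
$c{\left(W \right)} = W + W^{2}$
$u = -5$ ($u = 1 \left(-5\right) = -5$)
$g{\left(G,H \right)} = 4 - \frac{5}{1 + G}$ ($g{\left(G,H \right)} = 4 + \frac{0 \left(1 + 0\right) - 5}{1 + G} = 4 + \frac{0 \cdot 1 - 5}{1 + G} = 4 + \frac{0 - 5}{1 + G} = 4 - \frac{5}{1 + G}$)
$\left(10619 - 5069\right) g{\left(1,o{\left(-4 \right)} \right)} = \left(10619 - 5069\right) \frac{-1 + 4 \cdot 1}{1 + 1} = 5550 \frac{-1 + 4}{2} = 5550 \cdot \frac{1}{2} \cdot 3 = 5550 \cdot \frac{3}{2} = 8325$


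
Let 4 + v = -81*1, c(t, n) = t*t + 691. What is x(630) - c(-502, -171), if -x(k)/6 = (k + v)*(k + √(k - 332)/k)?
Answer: -2312795 - 109*√298/21 ≈ -2.3129e+6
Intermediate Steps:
c(t, n) = 691 + t² (c(t, n) = t² + 691 = 691 + t²)
v = -85 (v = -4 - 81*1 = -4 - 81 = -85)
x(k) = -6*(-85 + k)*(k + √(-332 + k)/k) (x(k) = -6*(k - 85)*(k + √(k - 332)/k) = -6*(-85 + k)*(k + √(-332 + k)/k))
x(630) - c(-502, -171) = 6*(85*√(-332 + 630) - 1*630*(630² + √(-332 + 630) - 85*630))/630 - (691 + (-502)²) = 6*(1/630)*(85*√298 - 1*630*(396900 + √298 - 53550)) - (691 + 252004) = 6*(1/630)*(85*√298 - 1*630*(343350 + √298)) - 1*252695 = 6*(1/630)*(85*√298 + (-216310500 - 630*√298)) - 252695 = 6*(1/630)*(-216310500 - 545*√298) - 252695 = (-2060100 - 109*√298/21) - 252695 = -2312795 - 109*√298/21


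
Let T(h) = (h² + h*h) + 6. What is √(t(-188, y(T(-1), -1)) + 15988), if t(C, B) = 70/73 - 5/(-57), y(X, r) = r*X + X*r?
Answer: √276833090103/4161 ≈ 126.45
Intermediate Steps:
T(h) = 6 + 2*h² (T(h) = (h² + h²) + 6 = 2*h² + 6 = 6 + 2*h²)
y(X, r) = 2*X*r (y(X, r) = X*r + X*r = 2*X*r)
t(C, B) = 4355/4161 (t(C, B) = 70*(1/73) - 5*(-1/57) = 70/73 + 5/57 = 4355/4161)
√(t(-188, y(T(-1), -1)) + 15988) = √(4355/4161 + 15988) = √(66530423/4161) = √276833090103/4161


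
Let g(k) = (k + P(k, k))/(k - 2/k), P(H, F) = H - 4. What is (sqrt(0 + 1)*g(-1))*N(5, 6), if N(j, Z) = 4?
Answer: -24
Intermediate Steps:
P(H, F) = -4 + H
g(k) = (-4 + 2*k)/(k - 2/k) (g(k) = (k + (-4 + k))/(k - 2/k) = (-4 + 2*k)/(k - 2/k))
(sqrt(0 + 1)*g(-1))*N(5, 6) = (sqrt(0 + 1)*(2*(-1)*(-2 - 1)/(-2 + (-1)**2)))*4 = (sqrt(1)*(2*(-1)*(-3)/(-2 + 1)))*4 = (1*(2*(-1)*(-3)/(-1)))*4 = (1*(2*(-1)*(-1)*(-3)))*4 = (1*(-6))*4 = -6*4 = -24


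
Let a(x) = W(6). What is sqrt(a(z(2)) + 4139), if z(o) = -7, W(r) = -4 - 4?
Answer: 9*sqrt(51) ≈ 64.273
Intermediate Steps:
W(r) = -8
a(x) = -8
sqrt(a(z(2)) + 4139) = sqrt(-8 + 4139) = sqrt(4131) = 9*sqrt(51)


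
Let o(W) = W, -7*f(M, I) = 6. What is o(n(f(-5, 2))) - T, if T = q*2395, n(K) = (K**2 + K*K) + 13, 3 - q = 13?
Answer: 1174259/49 ≈ 23964.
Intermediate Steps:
q = -10 (q = 3 - 1*13 = 3 - 13 = -10)
f(M, I) = -6/7 (f(M, I) = -1/7*6 = -6/7)
n(K) = 13 + 2*K**2 (n(K) = (K**2 + K**2) + 13 = 2*K**2 + 13 = 13 + 2*K**2)
T = -23950 (T = -10*2395 = -23950)
o(n(f(-5, 2))) - T = (13 + 2*(-6/7)**2) - 1*(-23950) = (13 + 2*(36/49)) + 23950 = (13 + 72/49) + 23950 = 709/49 + 23950 = 1174259/49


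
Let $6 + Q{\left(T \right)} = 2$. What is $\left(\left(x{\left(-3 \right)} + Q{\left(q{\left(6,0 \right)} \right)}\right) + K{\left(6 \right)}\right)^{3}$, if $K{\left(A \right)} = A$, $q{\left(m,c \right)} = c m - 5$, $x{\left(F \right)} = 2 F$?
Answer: $-64$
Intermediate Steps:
$q{\left(m,c \right)} = -5 + c m$
$Q{\left(T \right)} = -4$ ($Q{\left(T \right)} = -6 + 2 = -4$)
$\left(\left(x{\left(-3 \right)} + Q{\left(q{\left(6,0 \right)} \right)}\right) + K{\left(6 \right)}\right)^{3} = \left(\left(2 \left(-3\right) - 4\right) + 6\right)^{3} = \left(\left(-6 - 4\right) + 6\right)^{3} = \left(-10 + 6\right)^{3} = \left(-4\right)^{3} = -64$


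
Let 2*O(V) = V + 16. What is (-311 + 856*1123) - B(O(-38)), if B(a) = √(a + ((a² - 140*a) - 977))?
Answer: 960977 - √673 ≈ 9.6095e+5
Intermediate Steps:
O(V) = 8 + V/2 (O(V) = (V + 16)/2 = (16 + V)/2 = 8 + V/2)
B(a) = √(-977 + a² - 139*a) (B(a) = √(a + (-977 + a² - 140*a)) = √(-977 + a² - 139*a))
(-311 + 856*1123) - B(O(-38)) = (-311 + 856*1123) - √(-977 + (8 + (½)*(-38))² - 139*(8 + (½)*(-38))) = (-311 + 961288) - √(-977 + (8 - 19)² - 139*(8 - 19)) = 960977 - √(-977 + (-11)² - 139*(-11)) = 960977 - √(-977 + 121 + 1529) = 960977 - √673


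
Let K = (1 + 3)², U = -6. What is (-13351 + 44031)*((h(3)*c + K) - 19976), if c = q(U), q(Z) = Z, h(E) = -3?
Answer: -611820560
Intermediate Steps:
c = -6
K = 16 (K = 4² = 16)
(-13351 + 44031)*((h(3)*c + K) - 19976) = (-13351 + 44031)*((-3*(-6) + 16) - 19976) = 30680*((18 + 16) - 19976) = 30680*(34 - 19976) = 30680*(-19942) = -611820560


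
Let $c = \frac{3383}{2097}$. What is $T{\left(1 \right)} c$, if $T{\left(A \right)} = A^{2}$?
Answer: $\frac{3383}{2097} \approx 1.6133$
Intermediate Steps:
$c = \frac{3383}{2097}$ ($c = 3383 \cdot \frac{1}{2097} = \frac{3383}{2097} \approx 1.6133$)
$T{\left(1 \right)} c = 1^{2} \cdot \frac{3383}{2097} = 1 \cdot \frac{3383}{2097} = \frac{3383}{2097}$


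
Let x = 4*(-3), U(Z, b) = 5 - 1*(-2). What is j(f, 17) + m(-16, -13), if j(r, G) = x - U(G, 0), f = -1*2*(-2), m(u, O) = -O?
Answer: -6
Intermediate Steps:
U(Z, b) = 7 (U(Z, b) = 5 + 2 = 7)
x = -12
f = 4 (f = -2*(-2) = 4)
j(r, G) = -19 (j(r, G) = -12 - 1*7 = -12 - 7 = -19)
j(f, 17) + m(-16, -13) = -19 - 1*(-13) = -19 + 13 = -6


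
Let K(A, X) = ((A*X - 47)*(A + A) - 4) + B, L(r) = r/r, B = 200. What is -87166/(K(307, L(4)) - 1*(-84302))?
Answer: -43583/122069 ≈ -0.35704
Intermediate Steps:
L(r) = 1
K(A, X) = 196 + 2*A*(-47 + A*X) (K(A, X) = ((A*X - 47)*(A + A) - 4) + 200 = ((-47 + A*X)*(2*A) - 4) + 200 = (2*A*(-47 + A*X) - 4) + 200 = (-4 + 2*A*(-47 + A*X)) + 200 = 196 + 2*A*(-47 + A*X))
-87166/(K(307, L(4)) - 1*(-84302)) = -87166/((196 - 94*307 + 2*1*307²) - 1*(-84302)) = -87166/((196 - 28858 + 2*1*94249) + 84302) = -87166/((196 - 28858 + 188498) + 84302) = -87166/(159836 + 84302) = -87166/244138 = -87166*1/244138 = -43583/122069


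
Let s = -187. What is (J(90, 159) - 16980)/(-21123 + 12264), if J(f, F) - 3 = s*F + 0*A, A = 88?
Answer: 15570/2953 ≈ 5.2726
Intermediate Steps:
J(f, F) = 3 - 187*F (J(f, F) = 3 + (-187*F + 0*88) = 3 + (-187*F + 0) = 3 - 187*F)
(J(90, 159) - 16980)/(-21123 + 12264) = ((3 - 187*159) - 16980)/(-21123 + 12264) = ((3 - 29733) - 16980)/(-8859) = (-29730 - 16980)*(-1/8859) = -46710*(-1/8859) = 15570/2953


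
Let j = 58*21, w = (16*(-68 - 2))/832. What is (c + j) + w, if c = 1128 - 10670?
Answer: -216459/26 ≈ -8325.3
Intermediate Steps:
c = -9542
w = -35/26 (w = (16*(-70))*(1/832) = -1120*1/832 = -35/26 ≈ -1.3462)
j = 1218
(c + j) + w = (-9542 + 1218) - 35/26 = -8324 - 35/26 = -216459/26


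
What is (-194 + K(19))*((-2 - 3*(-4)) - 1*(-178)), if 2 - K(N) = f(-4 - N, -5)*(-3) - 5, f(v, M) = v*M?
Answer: 29704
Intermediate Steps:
f(v, M) = M*v
K(N) = 67 + 15*N (K(N) = 2 - (-5*(-4 - N)*(-3) - 5) = 2 - ((20 + 5*N)*(-3) - 5) = 2 - ((-60 - 15*N) - 5) = 2 - (-65 - 15*N) = 2 + (65 + 15*N) = 67 + 15*N)
(-194 + K(19))*((-2 - 3*(-4)) - 1*(-178)) = (-194 + (67 + 15*19))*((-2 - 3*(-4)) - 1*(-178)) = (-194 + (67 + 285))*((-2 + 12) + 178) = (-194 + 352)*(10 + 178) = 158*188 = 29704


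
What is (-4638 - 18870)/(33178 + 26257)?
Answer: -23508/59435 ≈ -0.39552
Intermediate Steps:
(-4638 - 18870)/(33178 + 26257) = -23508/59435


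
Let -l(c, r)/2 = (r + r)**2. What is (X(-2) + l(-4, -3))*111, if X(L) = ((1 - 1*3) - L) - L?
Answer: -7770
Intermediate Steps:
l(c, r) = -8*r**2 (l(c, r) = -2*(r + r)**2 = -2*4*r**2 = -8*r**2)
X(L) = -2 - 2*L (X(L) = ((1 - 3) - L) - L = (-2 - L) - L = -2 - 2*L)
(X(-2) + l(-4, -3))*111 = ((-2 - 2*(-2)) - 8*(-3)**2)*111 = ((-2 + 4) - 8*9)*111 = (2 - 72)*111 = -70*111 = -7770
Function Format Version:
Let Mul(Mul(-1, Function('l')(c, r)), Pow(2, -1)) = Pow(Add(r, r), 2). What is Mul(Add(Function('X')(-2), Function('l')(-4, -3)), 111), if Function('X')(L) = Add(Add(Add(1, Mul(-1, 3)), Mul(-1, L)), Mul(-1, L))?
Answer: -7770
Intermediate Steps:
Function('l')(c, r) = Mul(-8, Pow(r, 2)) (Function('l')(c, r) = Mul(-2, Pow(Add(r, r), 2)) = Mul(-2, Pow(Mul(2, r), 2)) = Mul(-2, Mul(4, Pow(r, 2))) = Mul(-8, Pow(r, 2)))
Function('X')(L) = Add(-2, Mul(-2, L)) (Function('X')(L) = Add(Add(Add(1, -3), Mul(-1, L)), Mul(-1, L)) = Add(Add(-2, Mul(-1, L)), Mul(-1, L)) = Add(-2, Mul(-2, L)))
Mul(Add(Function('X')(-2), Function('l')(-4, -3)), 111) = Mul(Add(Add(-2, Mul(-2, -2)), Mul(-8, Pow(-3, 2))), 111) = Mul(Add(Add(-2, 4), Mul(-8, 9)), 111) = Mul(Add(2, -72), 111) = Mul(-70, 111) = -7770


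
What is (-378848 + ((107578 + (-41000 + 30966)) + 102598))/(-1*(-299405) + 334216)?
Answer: -178706/633621 ≈ -0.28204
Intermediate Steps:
(-378848 + ((107578 + (-41000 + 30966)) + 102598))/(-1*(-299405) + 334216) = (-378848 + ((107578 - 10034) + 102598))/(299405 + 334216) = (-378848 + (97544 + 102598))/633621 = (-378848 + 200142)*(1/633621) = -178706*1/633621 = -178706/633621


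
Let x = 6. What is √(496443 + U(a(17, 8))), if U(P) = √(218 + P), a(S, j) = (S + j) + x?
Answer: √(496443 + √249) ≈ 704.60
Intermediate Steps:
a(S, j) = 6 + S + j (a(S, j) = (S + j) + 6 = 6 + S + j)
√(496443 + U(a(17, 8))) = √(496443 + √(218 + (6 + 17 + 8))) = √(496443 + √(218 + 31)) = √(496443 + √249)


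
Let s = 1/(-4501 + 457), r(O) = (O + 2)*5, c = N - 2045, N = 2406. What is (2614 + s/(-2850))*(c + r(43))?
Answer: 8827326911093/5762700 ≈ 1.5318e+6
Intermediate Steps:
c = 361 (c = 2406 - 2045 = 361)
r(O) = 10 + 5*O (r(O) = (2 + O)*5 = 10 + 5*O)
s = -1/4044 (s = 1/(-4044) = -1/4044 ≈ -0.00024728)
(2614 + s/(-2850))*(c + r(43)) = (2614 - 1/4044/(-2850))*(361 + (10 + 5*43)) = (2614 - 1/4044*(-1/2850))*(361 + (10 + 215)) = (2614 + 1/11525400)*(361 + 225) = (30127395601/11525400)*586 = 8827326911093/5762700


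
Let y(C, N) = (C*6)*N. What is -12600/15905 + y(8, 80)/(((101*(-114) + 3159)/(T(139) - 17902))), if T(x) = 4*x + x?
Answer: 14010875912/1771817 ≈ 7907.6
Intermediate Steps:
y(C, N) = 6*C*N (y(C, N) = (6*C)*N = 6*C*N)
T(x) = 5*x
-12600/15905 + y(8, 80)/(((101*(-114) + 3159)/(T(139) - 17902))) = -12600/15905 + (6*8*80)/(((101*(-114) + 3159)/(5*139 - 17902))) = -12600*1/15905 + 3840/(((-11514 + 3159)/(695 - 17902))) = -2520/3181 + 3840/((-8355/(-17207))) = -2520/3181 + 3840/((-8355*(-1/17207))) = -2520/3181 + 3840/(8355/17207) = -2520/3181 + 3840*(17207/8355) = -2520/3181 + 4404992/557 = 14010875912/1771817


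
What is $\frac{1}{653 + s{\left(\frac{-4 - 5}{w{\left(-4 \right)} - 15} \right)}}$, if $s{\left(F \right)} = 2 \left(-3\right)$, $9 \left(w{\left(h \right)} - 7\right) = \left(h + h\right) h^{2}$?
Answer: $\frac{1}{647} \approx 0.0015456$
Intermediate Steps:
$w{\left(h \right)} = 7 + \frac{2 h^{3}}{9}$ ($w{\left(h \right)} = 7 + \frac{\left(h + h\right) h^{2}}{9} = 7 + \frac{2 h h^{2}}{9} = 7 + \frac{2 h^{3}}{9}$)
$s{\left(F \right)} = -6$
$\frac{1}{653 + s{\left(\frac{-4 - 5}{w{\left(-4 \right)} - 15} \right)}} = \frac{1}{653 - 6} = \frac{1}{647}$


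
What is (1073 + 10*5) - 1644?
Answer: -521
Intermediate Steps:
(1073 + 10*5) - 1644 = (1073 + 50) - 1644 = 1123 - 1644 = -521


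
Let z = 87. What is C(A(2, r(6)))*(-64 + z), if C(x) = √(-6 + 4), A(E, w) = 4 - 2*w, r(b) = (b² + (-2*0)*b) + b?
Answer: 23*I*√2 ≈ 32.527*I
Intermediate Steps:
r(b) = b + b² (r(b) = (b² + 0*b) + b = (b² + 0) + b = b² + b = b + b²)
C(x) = I*√2 (C(x) = √(-2) = I*√2)
C(A(2, r(6)))*(-64 + z) = (I*√2)*(-64 + 87) = (I*√2)*23 = 23*I*√2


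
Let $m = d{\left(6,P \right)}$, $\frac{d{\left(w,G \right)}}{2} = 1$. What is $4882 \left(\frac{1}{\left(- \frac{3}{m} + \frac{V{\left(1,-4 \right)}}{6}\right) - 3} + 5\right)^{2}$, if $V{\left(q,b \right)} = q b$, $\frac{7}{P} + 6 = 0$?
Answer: $\frac{108385282}{961} \approx 1.1278 \cdot 10^{5}$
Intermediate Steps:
$P = - \frac{7}{6}$ ($P = \frac{7}{-6 + 0} = \frac{7}{-6} = 7 \left(- \frac{1}{6}\right) = - \frac{7}{6} \approx -1.1667$)
$d{\left(w,G \right)} = 2$ ($d{\left(w,G \right)} = 2 \cdot 1 = 2$)
$V{\left(q,b \right)} = b q$
$m = 2$
$4882 \left(\frac{1}{\left(- \frac{3}{m} + \frac{V{\left(1,-4 \right)}}{6}\right) - 3} + 5\right)^{2} = 4882 \left(\frac{1}{\left(- \frac{3}{2} + \frac{\left(-4\right) 1}{6}\right) - 3} + 5\right)^{2} = 4882 \left(\frac{1}{\left(\left(-3\right) \frac{1}{2} - \frac{2}{3}\right) - 3} + 5\right)^{2} = 4882 \left(\frac{1}{\left(- \frac{3}{2} - \frac{2}{3}\right) - 3} + 5\right)^{2} = 4882 \left(\frac{1}{- \frac{13}{6} - 3} + 5\right)^{2} = 4882 \left(\frac{1}{- \frac{31}{6}} + 5\right)^{2} = 4882 \left(- \frac{6}{31} + 5\right)^{2} = 4882 \left(\frac{149}{31}\right)^{2} = 4882 \cdot \frac{22201}{961} = \frac{108385282}{961}$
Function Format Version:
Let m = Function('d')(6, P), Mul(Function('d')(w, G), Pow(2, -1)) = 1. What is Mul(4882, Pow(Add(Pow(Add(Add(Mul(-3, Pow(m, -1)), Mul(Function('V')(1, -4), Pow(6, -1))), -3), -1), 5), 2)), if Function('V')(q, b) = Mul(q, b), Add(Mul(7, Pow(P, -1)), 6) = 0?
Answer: Rational(108385282, 961) ≈ 1.1278e+5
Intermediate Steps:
P = Rational(-7, 6) (P = Mul(7, Pow(Add(-6, 0), -1)) = Mul(7, Pow(-6, -1)) = Mul(7, Rational(-1, 6)) = Rational(-7, 6) ≈ -1.1667)
Function('d')(w, G) = 2 (Function('d')(w, G) = Mul(2, 1) = 2)
Function('V')(q, b) = Mul(b, q)
m = 2
Mul(4882, Pow(Add(Pow(Add(Add(Mul(-3, Pow(m, -1)), Mul(Function('V')(1, -4), Pow(6, -1))), -3), -1), 5), 2)) = Mul(4882, Pow(Add(Pow(Add(Add(Mul(-3, Pow(2, -1)), Mul(Mul(-4, 1), Pow(6, -1))), -3), -1), 5), 2)) = Mul(4882, Pow(Add(Pow(Add(Add(Mul(-3, Rational(1, 2)), Mul(-4, Rational(1, 6))), -3), -1), 5), 2)) = Mul(4882, Pow(Add(Pow(Add(Add(Rational(-3, 2), Rational(-2, 3)), -3), -1), 5), 2)) = Mul(4882, Pow(Add(Pow(Add(Rational(-13, 6), -3), -1), 5), 2)) = Mul(4882, Pow(Add(Pow(Rational(-31, 6), -1), 5), 2)) = Mul(4882, Pow(Add(Rational(-6, 31), 5), 2)) = Mul(4882, Pow(Rational(149, 31), 2)) = Mul(4882, Rational(22201, 961)) = Rational(108385282, 961)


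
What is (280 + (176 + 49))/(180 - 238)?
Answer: -505/58 ≈ -8.7069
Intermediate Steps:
(280 + (176 + 49))/(180 - 238) = (280 + 225)/(-58) = 505*(-1/58) = -505/58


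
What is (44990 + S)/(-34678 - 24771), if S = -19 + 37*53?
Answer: -46932/59449 ≈ -0.78945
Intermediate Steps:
S = 1942 (S = -19 + 1961 = 1942)
(44990 + S)/(-34678 - 24771) = (44990 + 1942)/(-34678 - 24771) = 46932/(-59449) = 46932*(-1/59449) = -46932/59449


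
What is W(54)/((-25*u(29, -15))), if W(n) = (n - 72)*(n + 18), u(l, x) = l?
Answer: 1296/725 ≈ 1.7876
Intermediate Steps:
W(n) = (-72 + n)*(18 + n)
W(54)/((-25*u(29, -15))) = (-1296 + 54**2 - 54*54)/((-25*29)) = (-1296 + 2916 - 2916)/(-725) = -1296*(-1/725) = 1296/725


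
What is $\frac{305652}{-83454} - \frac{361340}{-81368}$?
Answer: $\frac{31458193}{40419554} \approx 0.77829$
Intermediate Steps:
$\frac{305652}{-83454} - \frac{361340}{-81368} = 305652 \left(- \frac{1}{83454}\right) - - \frac{12905}{2906} = - \frac{50942}{13909} + \frac{12905}{2906} = \frac{31458193}{40419554}$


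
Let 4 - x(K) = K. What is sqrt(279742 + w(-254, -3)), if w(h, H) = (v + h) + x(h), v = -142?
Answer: 2*sqrt(69901) ≈ 528.78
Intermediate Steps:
x(K) = 4 - K
w(h, H) = -138 (w(h, H) = (-142 + h) + (4 - h) = -138)
sqrt(279742 + w(-254, -3)) = sqrt(279742 - 138) = sqrt(279604) = 2*sqrt(69901)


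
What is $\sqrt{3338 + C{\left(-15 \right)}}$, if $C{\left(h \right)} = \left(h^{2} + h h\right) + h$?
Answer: $7 \sqrt{77} \approx 61.425$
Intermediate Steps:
$C{\left(h \right)} = h + 2 h^{2}$ ($C{\left(h \right)} = \left(h^{2} + h^{2}\right) + h = 2 h^{2} + h = h + 2 h^{2}$)
$\sqrt{3338 + C{\left(-15 \right)}} = \sqrt{3338 - 15 \left(1 + 2 \left(-15\right)\right)} = \sqrt{3338 - 15 \left(1 - 30\right)} = \sqrt{3338 - -435} = \sqrt{3338 + 435} = \sqrt{3773} = 7 \sqrt{77}$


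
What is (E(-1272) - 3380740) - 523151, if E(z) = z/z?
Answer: -3903890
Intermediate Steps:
E(z) = 1
(E(-1272) - 3380740) - 523151 = (1 - 3380740) - 523151 = -3380739 - 523151 = -3903890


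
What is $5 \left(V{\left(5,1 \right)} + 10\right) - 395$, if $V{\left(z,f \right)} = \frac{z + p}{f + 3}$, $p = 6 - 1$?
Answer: $- \frac{665}{2} \approx -332.5$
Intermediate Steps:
$p = 5$
$V{\left(z,f \right)} = \frac{5 + z}{3 + f}$ ($V{\left(z,f \right)} = \frac{z + 5}{f + 3} = \frac{5 + z}{3 + f}$)
$5 \left(V{\left(5,1 \right)} + 10\right) - 395 = 5 \left(\frac{5 + 5}{3 + 1} + 10\right) - 395 = 5 \left(\frac{1}{4} \cdot 10 + 10\right) - 395 = 5 \left(\frac{5}{2} + 10\right) - 395 = 5 \cdot \frac{25}{2} - 395 = \frac{125}{2} - 395 = - \frac{665}{2}$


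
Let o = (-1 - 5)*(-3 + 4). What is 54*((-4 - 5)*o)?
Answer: 2916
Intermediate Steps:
o = -6 (o = -6*1 = -6)
54*((-4 - 5)*o) = 54*((-4 - 5)*(-6)) = 54*(-9*(-6)) = 54*54 = 2916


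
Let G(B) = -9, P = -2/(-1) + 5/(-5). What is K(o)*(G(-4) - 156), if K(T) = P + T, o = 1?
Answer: -330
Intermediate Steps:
P = 1 (P = -2*(-1) + 5*(-⅕) = 2 - 1 = 1)
K(T) = 1 + T
K(o)*(G(-4) - 156) = (1 + 1)*(-9 - 156) = 2*(-165) = -330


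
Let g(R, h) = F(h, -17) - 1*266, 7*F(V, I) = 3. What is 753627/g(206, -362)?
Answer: -5275389/1859 ≈ -2837.8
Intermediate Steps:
F(V, I) = 3/7 (F(V, I) = (⅐)*3 = 3/7)
g(R, h) = -1859/7 (g(R, h) = 3/7 - 1*266 = 3/7 - 266 = -1859/7)
753627/g(206, -362) = 753627/(-1859/7) = 753627*(-7/1859) = -5275389/1859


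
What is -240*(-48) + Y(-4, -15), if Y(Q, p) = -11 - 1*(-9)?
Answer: 11518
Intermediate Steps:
Y(Q, p) = -2 (Y(Q, p) = -11 + 9 = -2)
-240*(-48) + Y(-4, -15) = -240*(-48) - 2 = 11520 - 2 = 11518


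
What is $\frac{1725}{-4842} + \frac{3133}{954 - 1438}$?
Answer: $- \frac{2667481}{390588} \approx -6.8294$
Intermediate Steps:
$\frac{1725}{-4842} + \frac{3133}{954 - 1438} = 1725 \left(- \frac{1}{4842}\right) + \frac{3133}{-484} = - \frac{575}{1614} + 3133 \left(- \frac{1}{484}\right) = - \frac{575}{1614} - \frac{3133}{484} = - \frac{2667481}{390588}$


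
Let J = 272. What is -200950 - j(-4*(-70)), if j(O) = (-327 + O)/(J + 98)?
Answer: -74351453/370 ≈ -2.0095e+5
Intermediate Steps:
j(O) = -327/370 + O/370 (j(O) = (-327 + O)/(272 + 98) = (-327 + O)/370 = (-327 + O)*(1/370) = -327/370 + O/370)
-200950 - j(-4*(-70)) = -200950 - (-327/370 + (-4*(-70))/370) = -200950 - (-327/370 + (1/370)*280) = -200950 - (-327/370 + 28/37) = -200950 - 1*(-47/370) = -200950 + 47/370 = -74351453/370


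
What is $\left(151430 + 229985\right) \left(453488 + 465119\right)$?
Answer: $350370488905$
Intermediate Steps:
$\left(151430 + 229985\right) \left(453488 + 465119\right) = 381415 \cdot 918607 = 350370488905$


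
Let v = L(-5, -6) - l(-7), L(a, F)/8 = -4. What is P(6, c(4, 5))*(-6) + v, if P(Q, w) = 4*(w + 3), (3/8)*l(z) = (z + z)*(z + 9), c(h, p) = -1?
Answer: -16/3 ≈ -5.3333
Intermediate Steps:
L(a, F) = -32 (L(a, F) = 8*(-4) = -32)
l(z) = 16*z*(9 + z)/3 (l(z) = 8*((z + z)*(z + 9))/3 = 8*((2*z)*(9 + z))/3 = 8*(2*z*(9 + z))/3 = 16*z*(9 + z)/3)
P(Q, w) = 12 + 4*w (P(Q, w) = 4*(3 + w) = 12 + 4*w)
v = 128/3 (v = -32 - 16*(-7)*(9 - 7)/3 = -32 - 16*(-7)*2/3 = -32 - 1*(-224/3) = -32 + 224/3 = 128/3 ≈ 42.667)
P(6, c(4, 5))*(-6) + v = (12 + 4*(-1))*(-6) + 128/3 = (12 - 4)*(-6) + 128/3 = 8*(-6) + 128/3 = -48 + 128/3 = -16/3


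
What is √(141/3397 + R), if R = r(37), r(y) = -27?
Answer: I*√311090466/3397 ≈ 5.1922*I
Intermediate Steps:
R = -27
√(141/3397 + R) = √(141/3397 - 27) = √(-91578/3397) = I*√311090466/3397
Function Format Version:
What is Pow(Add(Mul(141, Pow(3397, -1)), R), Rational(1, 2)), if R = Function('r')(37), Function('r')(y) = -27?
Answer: Mul(Rational(1, 3397), I, Pow(311090466, Rational(1, 2))) ≈ Mul(5.1922, I)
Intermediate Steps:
R = -27
Pow(Add(Mul(141, Pow(3397, -1)), R), Rational(1, 2)) = Pow(Add(Mul(141, Pow(3397, -1)), -27), Rational(1, 2)) = Pow(Add(Mul(141, Rational(1, 3397)), -27), Rational(1, 2)) = Pow(Add(Rational(141, 3397), -27), Rational(1, 2)) = Pow(Rational(-91578, 3397), Rational(1, 2)) = Mul(Rational(1, 3397), I, Pow(311090466, Rational(1, 2)))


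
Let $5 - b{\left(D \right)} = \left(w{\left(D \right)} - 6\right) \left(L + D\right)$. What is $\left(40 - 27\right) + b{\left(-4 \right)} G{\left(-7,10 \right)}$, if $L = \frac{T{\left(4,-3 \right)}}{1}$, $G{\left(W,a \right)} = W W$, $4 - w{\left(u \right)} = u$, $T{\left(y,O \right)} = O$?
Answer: $944$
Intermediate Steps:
$w{\left(u \right)} = 4 - u$
$G{\left(W,a \right)} = W^{2}$
$L = -3$ ($L = - \frac{3}{1} = \left(-3\right) 1 = -3$)
$b{\left(D \right)} = 5 - \left(-3 + D\right) \left(-2 - D\right)$ ($b{\left(D \right)} = 5 - \left(\left(4 - D\right) - 6\right) \left(-3 + D\right) = 5 - \left(-2 - D\right) \left(-3 + D\right) = 5 - \left(-3 + D\right) \left(-2 - D\right)$)
$\left(40 - 27\right) + b{\left(-4 \right)} G{\left(-7,10 \right)} = \left(40 - 27\right) + \left(-1 + \left(-4\right)^{2} - -4\right) \left(-7\right)^{2} = \left(40 - 27\right) + \left(-1 + 16 + 4\right) 49 = 13 + 19 \cdot 49 = 13 + 931 = 944$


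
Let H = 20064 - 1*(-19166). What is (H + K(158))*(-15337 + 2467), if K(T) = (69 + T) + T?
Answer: -509845050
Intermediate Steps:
H = 39230 (H = 20064 + 19166 = 39230)
K(T) = 69 + 2*T
(H + K(158))*(-15337 + 2467) = (39230 + (69 + 2*158))*(-15337 + 2467) = (39230 + (69 + 316))*(-12870) = (39230 + 385)*(-12870) = 39615*(-12870) = -509845050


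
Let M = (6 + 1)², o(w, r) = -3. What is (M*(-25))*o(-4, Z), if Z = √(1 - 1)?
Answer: 3675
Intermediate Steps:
Z = 0 (Z = √0 = 0)
M = 49 (M = 7² = 49)
(M*(-25))*o(-4, Z) = (49*(-25))*(-3) = -1225*(-3) = 3675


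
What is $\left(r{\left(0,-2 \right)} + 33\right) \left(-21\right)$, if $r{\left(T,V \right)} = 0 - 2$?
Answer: $-651$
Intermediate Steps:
$r{\left(T,V \right)} = -2$ ($r{\left(T,V \right)} = 0 - 2 = -2$)
$\left(r{\left(0,-2 \right)} + 33\right) \left(-21\right) = \left(-2 + 33\right) \left(-21\right) = 31 \left(-21\right) = -651$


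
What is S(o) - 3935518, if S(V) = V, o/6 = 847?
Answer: -3930436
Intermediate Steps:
o = 5082 (o = 6*847 = 5082)
S(o) - 3935518 = 5082 - 3935518 = -3930436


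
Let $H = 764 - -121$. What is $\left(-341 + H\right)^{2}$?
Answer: $295936$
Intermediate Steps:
$H = 885$ ($H = 764 + 121 = 885$)
$\left(-341 + H\right)^{2} = \left(-341 + 885\right)^{2} = 544^{2} = 295936$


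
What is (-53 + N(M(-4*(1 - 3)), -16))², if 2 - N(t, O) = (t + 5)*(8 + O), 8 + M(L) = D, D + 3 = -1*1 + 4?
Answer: 5625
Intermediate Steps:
D = 0 (D = -3 + (-1*1 + 4) = -3 + (-1 + 4) = -3 + 3 = 0)
M(L) = -8 (M(L) = -8 + 0 = -8)
N(t, O) = 2 - (5 + t)*(8 + O) (N(t, O) = 2 - (t + 5)*(8 + O) = 2 - (5 + t)*(8 + O))
(-53 + N(M(-4*(1 - 3)), -16))² = (-53 + (-38 - 8*(-8) - 5*(-16) - 1*(-16)*(-8)))² = (-53 + (-38 + 64 + 80 - 128))² = (-53 - 22)² = (-75)² = 5625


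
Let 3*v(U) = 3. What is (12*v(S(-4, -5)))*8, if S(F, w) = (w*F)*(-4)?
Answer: 96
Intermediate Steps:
S(F, w) = -4*F*w (S(F, w) = (F*w)*(-4) = -4*F*w)
v(U) = 1 (v(U) = (1/3)*3 = 1)
(12*v(S(-4, -5)))*8 = (12*1)*8 = 12*8 = 96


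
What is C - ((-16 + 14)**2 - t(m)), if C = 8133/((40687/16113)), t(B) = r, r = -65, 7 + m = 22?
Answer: 128239626/40687 ≈ 3151.9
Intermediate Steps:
m = 15 (m = -7 + 22 = 15)
t(B) = -65
C = 131047029/40687 (C = 8133/((40687*(1/16113))) = 8133/(40687/16113) = 8133*(16113/40687) = 131047029/40687 ≈ 3220.9)
C - ((-16 + 14)**2 - t(m)) = 131047029/40687 - ((-16 + 14)**2 - 1*(-65)) = 131047029/40687 - ((-2)**2 + 65) = 131047029/40687 - (4 + 65) = 131047029/40687 - 1*69 = 131047029/40687 - 69 = 128239626/40687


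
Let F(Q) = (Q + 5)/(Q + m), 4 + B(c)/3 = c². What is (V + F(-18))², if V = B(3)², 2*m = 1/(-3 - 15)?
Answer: 21460199049/421201 ≈ 50950.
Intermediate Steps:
m = -1/36 (m = 1/(2*(-3 - 15)) = (½)/(-18) = (½)*(-1/18) = -1/36 ≈ -0.027778)
B(c) = -12 + 3*c²
F(Q) = (5 + Q)/(-1/36 + Q) (F(Q) = (Q + 5)/(Q - 1/36) = (5 + Q)/(-1/36 + Q))
V = 225 (V = (-12 + 3*3²)² = (-12 + 3*9)² = (-12 + 27)² = 15² = 225)
(V + F(-18))² = (225 + 36*(5 - 18)/(-1 + 36*(-18)))² = (225 + 36*(-13)/(-1 - 648))² = (225 + 36*(-13)/(-649))² = (225 + 36*(-1/649)*(-13))² = (225 + 468/649)² = (146493/649)² = 21460199049/421201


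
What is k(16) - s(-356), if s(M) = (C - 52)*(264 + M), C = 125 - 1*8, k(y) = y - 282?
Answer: 5714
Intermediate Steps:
k(y) = -282 + y
C = 117 (C = 125 - 8 = 117)
s(M) = 17160 + 65*M (s(M) = (117 - 52)*(264 + M) = 65*(264 + M) = 17160 + 65*M)
k(16) - s(-356) = (-282 + 16) - (17160 + 65*(-356)) = -266 - (17160 - 23140) = -266 - 1*(-5980) = -266 + 5980 = 5714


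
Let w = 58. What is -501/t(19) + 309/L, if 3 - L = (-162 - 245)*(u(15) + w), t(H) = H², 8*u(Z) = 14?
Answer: -48293589/35119885 ≈ -1.3751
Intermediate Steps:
u(Z) = 7/4 (u(Z) = (⅛)*14 = 7/4)
L = 97285/4 (L = 3 - (-162 - 245)*(7/4 + 58) = 3 - (-407)*239/4 = 3 - 1*(-97273/4) = 3 + 97273/4 = 97285/4 ≈ 24321.)
-501/t(19) + 309/L = -501/(19²) + 309/(97285/4) = -501/361 + 309*(4/97285) = -501*1/361 + 1236/97285 = -501/361 + 1236/97285 = -48293589/35119885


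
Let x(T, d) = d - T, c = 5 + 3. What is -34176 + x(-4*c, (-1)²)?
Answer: -34143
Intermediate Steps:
c = 8
-34176 + x(-4*c, (-1)²) = -34176 + ((-1)² - (-4)*8) = -34176 + (1 - 1*(-32)) = -34176 + (1 + 32) = -34176 + 33 = -34143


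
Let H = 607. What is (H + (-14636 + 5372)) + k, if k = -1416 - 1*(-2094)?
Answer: -7979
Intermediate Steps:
k = 678 (k = -1416 + 2094 = 678)
(H + (-14636 + 5372)) + k = (607 + (-14636 + 5372)) + 678 = (607 - 9264) + 678 = -8657 + 678 = -7979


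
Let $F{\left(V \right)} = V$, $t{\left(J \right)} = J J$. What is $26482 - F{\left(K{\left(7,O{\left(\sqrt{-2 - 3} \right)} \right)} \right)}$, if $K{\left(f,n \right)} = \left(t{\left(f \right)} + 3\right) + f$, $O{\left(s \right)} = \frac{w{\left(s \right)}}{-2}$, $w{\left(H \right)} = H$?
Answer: $26423$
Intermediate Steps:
$t{\left(J \right)} = J^{2}$
$O{\left(s \right)} = - \frac{s}{2}$ ($O{\left(s \right)} = \frac{s}{-2} = s \left(- \frac{1}{2}\right) = - \frac{s}{2}$)
$K{\left(f,n \right)} = 3 + f + f^{2}$ ($K{\left(f,n \right)} = \left(f^{2} + 3\right) + f = \left(3 + f^{2}\right) + f = 3 + f + f^{2}$)
$26482 - F{\left(K{\left(7,O{\left(\sqrt{-2 - 3} \right)} \right)} \right)} = 26482 - \left(3 + 7 + 7^{2}\right) = 26482 - \left(3 + 7 + 49\right) = 26482 - 59 = 26423$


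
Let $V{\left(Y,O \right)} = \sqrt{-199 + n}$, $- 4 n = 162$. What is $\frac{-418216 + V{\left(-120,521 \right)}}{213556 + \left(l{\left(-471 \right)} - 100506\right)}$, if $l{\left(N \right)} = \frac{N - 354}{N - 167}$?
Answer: $- \frac{24256528}{6556975} + \frac{29 i \sqrt{958}}{6556975} \approx -3.6993 + 0.00013689 i$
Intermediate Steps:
$n = - \frac{81}{2}$ ($n = \left(- \frac{1}{4}\right) 162 = - \frac{81}{2} \approx -40.5$)
$l{\left(N \right)} = \frac{-354 + N}{-167 + N}$
$V{\left(Y,O \right)} = \frac{i \sqrt{958}}{2}$ ($V{\left(Y,O \right)} = \sqrt{-199 - \frac{81}{2}} = \sqrt{- \frac{479}{2}} = \frac{i \sqrt{958}}{2}$)
$\frac{-418216 + V{\left(-120,521 \right)}}{213556 + \left(l{\left(-471 \right)} - 100506\right)} = \frac{-418216 + \frac{i \sqrt{958}}{2}}{213556 - \left(100506 - \frac{-354 - 471}{-167 - 471}\right)} = \frac{-418216 + \frac{i \sqrt{958}}{2}}{213556 - \left(100506 - \frac{1}{-638} \left(-825\right)\right)} = \frac{-418216 + \frac{i \sqrt{958}}{2}}{213556 - \frac{5829273}{58}} = \frac{-418216 + \frac{i \sqrt{958}}{2}}{\frac{6556975}{58}} = \left(-418216 + \frac{i \sqrt{958}}{2}\right) \frac{58}{6556975} = - \frac{24256528}{6556975} + \frac{29 i \sqrt{958}}{6556975}$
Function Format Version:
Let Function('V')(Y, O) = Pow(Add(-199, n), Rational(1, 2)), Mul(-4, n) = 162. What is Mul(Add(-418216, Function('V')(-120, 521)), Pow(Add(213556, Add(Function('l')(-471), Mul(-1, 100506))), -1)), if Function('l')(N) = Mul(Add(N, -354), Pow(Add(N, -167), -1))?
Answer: Add(Rational(-24256528, 6556975), Mul(Rational(29, 6556975), I, Pow(958, Rational(1, 2)))) ≈ Add(-3.6993, Mul(0.00013689, I))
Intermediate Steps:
n = Rational(-81, 2) (n = Mul(Rational(-1, 4), 162) = Rational(-81, 2) ≈ -40.500)
Function('l')(N) = Mul(Pow(Add(-167, N), -1), Add(-354, N)) (Function('l')(N) = Mul(Add(-354, N), Pow(Add(-167, N), -1)) = Mul(Pow(Add(-167, N), -1), Add(-354, N)))
Function('V')(Y, O) = Mul(Rational(1, 2), I, Pow(958, Rational(1, 2))) (Function('V')(Y, O) = Pow(Add(-199, Rational(-81, 2)), Rational(1, 2)) = Pow(Rational(-479, 2), Rational(1, 2)) = Mul(Rational(1, 2), I, Pow(958, Rational(1, 2))))
Mul(Add(-418216, Function('V')(-120, 521)), Pow(Add(213556, Add(Function('l')(-471), Mul(-1, 100506))), -1)) = Mul(Add(-418216, Mul(Rational(1, 2), I, Pow(958, Rational(1, 2)))), Pow(Add(213556, Add(Mul(Pow(Add(-167, -471), -1), Add(-354, -471)), Mul(-1, 100506))), -1)) = Mul(Add(-418216, Mul(Rational(1, 2), I, Pow(958, Rational(1, 2)))), Pow(Add(213556, Add(Mul(Pow(-638, -1), -825), -100506)), -1)) = Mul(Add(-418216, Mul(Rational(1, 2), I, Pow(958, Rational(1, 2)))), Pow(Add(213556, Add(Mul(Rational(-1, 638), -825), -100506)), -1)) = Mul(Add(-418216, Mul(Rational(1, 2), I, Pow(958, Rational(1, 2)))), Pow(Add(213556, Add(Rational(75, 58), -100506)), -1)) = Mul(Add(-418216, Mul(Rational(1, 2), I, Pow(958, Rational(1, 2)))), Pow(Add(213556, Rational(-5829273, 58)), -1)) = Mul(Add(-418216, Mul(Rational(1, 2), I, Pow(958, Rational(1, 2)))), Pow(Rational(6556975, 58), -1)) = Mul(Add(-418216, Mul(Rational(1, 2), I, Pow(958, Rational(1, 2)))), Rational(58, 6556975)) = Add(Rational(-24256528, 6556975), Mul(Rational(29, 6556975), I, Pow(958, Rational(1, 2))))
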